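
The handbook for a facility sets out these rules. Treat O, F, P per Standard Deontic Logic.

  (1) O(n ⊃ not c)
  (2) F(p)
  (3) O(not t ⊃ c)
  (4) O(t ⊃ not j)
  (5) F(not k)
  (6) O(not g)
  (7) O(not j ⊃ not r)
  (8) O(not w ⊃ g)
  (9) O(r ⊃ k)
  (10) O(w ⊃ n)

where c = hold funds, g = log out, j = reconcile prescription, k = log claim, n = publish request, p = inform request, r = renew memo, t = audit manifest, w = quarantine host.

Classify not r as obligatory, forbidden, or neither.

Obligatory

From premise 6 we have O(not g).
The contrapositive of premise 8 (O(not w ⊃ g)) is O(not g ⊃ w), and O(not g) is already established, so O(w).
With premise 10, O(w ⊃ n), the K-axiom yields O(n).
Applying K to premise 1 (O(n ⊃ not c)) and O(n) yields O(not c).
Premise 3, O(not t ⊃ c), contraposes to O(not c ⊃ t); with O(not c) we get O(t).
Applying K to premise 4 (O(t ⊃ not j)) and O(t) yields O(not j).
Applying K to premise 7 (O(not j ⊃ not r)) and O(not j) yields O(not r).
Premises 2, 5, 9 do not contribute to this derivation.
Hence not r is obligatory.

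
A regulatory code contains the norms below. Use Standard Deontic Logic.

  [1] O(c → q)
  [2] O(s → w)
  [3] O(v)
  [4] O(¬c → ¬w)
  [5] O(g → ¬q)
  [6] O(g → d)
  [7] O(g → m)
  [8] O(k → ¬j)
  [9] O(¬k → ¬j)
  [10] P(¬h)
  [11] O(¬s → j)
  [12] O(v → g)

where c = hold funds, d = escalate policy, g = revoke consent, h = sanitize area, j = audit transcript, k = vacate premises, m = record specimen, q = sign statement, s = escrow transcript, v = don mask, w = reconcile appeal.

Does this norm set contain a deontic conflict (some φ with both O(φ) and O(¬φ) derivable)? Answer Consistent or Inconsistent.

By case analysis on k: premise 8 gives O(k → ¬j) and premise 9 gives O(¬k → ¬j), so O(¬j) either way.
The contrapositive of premise 11 (O(¬s → j)) is O(¬j → s), and O(¬j) is already established, so O(s).
From O(s) and premise 2, O(s → w), we obtain O(w).
Premise 4 is O(¬c → ¬w); contrapositively O(w → c). Since O(w) holds, K gives O(c).
With premise 1, O(c → q), the K-axiom yields O(q).
Premise 5 is O(g → ¬q); contrapositively O(q → ¬g). Since O(q) holds, K gives O(¬g).
Premise 12 is O(v → g); contrapositively O(¬g → ¬v). Since O(¬g) holds, K gives O(¬v).
Yet premise 3 states O(v).
We now have both O(¬v) and O(v) — v is simultaneously obligatory and forbidden, violating the D-axiom.

Inconsistent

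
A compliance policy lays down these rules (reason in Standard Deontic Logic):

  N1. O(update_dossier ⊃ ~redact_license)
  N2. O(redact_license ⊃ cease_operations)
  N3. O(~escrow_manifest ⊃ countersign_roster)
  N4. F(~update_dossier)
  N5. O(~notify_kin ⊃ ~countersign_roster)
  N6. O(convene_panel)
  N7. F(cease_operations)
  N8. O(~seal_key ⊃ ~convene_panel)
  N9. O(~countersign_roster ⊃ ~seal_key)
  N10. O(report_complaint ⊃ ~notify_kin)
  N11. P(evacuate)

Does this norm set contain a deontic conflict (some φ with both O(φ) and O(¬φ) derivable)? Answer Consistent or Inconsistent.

Premise 2 is O(redact_license ⊃ cease_operations), but O(redact_license) is not derivable from the premises, so it does not yield O(cease_operations).
So O(cease_operations) is not derivable, and the apparent clash with O(~cease_operations) does not arise.
A world satisfying every obligation exists (e.g. cease_operations=false, convene_panel=true, countersign_roster=true, escrow_manifest=false, evacuate=false, notify_kin=true, redact_license=false, report_complaint=false, seal_key=true, update_dossier=true); no atom is both obligatory and forbidden, so the set is consistent.

Consistent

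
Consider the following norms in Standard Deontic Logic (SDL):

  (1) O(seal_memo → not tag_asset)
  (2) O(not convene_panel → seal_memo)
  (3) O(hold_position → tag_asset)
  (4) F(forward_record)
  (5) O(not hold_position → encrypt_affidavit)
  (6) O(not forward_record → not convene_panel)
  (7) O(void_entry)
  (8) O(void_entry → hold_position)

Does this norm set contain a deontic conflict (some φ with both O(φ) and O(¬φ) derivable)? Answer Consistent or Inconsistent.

Inconsistent

Premise 7 gives O(void_entry).
Premise 8 is O(void_entry → hold_position); since O(void_entry), deontic closure gives O(hold_position).
With premise 3, O(hold_position → tag_asset), the K-axiom yields O(tag_asset).
The contrapositive of premise 1 (O(seal_memo → not tag_asset)) is O(tag_asset → not seal_memo), and O(tag_asset) is already established, so O(not seal_memo).
Premise 2 is O(not convene_panel → seal_memo); contrapositively O(not seal_memo → convene_panel). Since O(not seal_memo) holds, K gives O(convene_panel).
The contrapositive of premise 6 (O(not forward_record → not convene_panel)) is O(convene_panel → forward_record), and O(convene_panel) is already established, so O(forward_record).
But premise 4, F(forward_record), means O(not forward_record).
We now have both O(forward_record) and O(not forward_record) — forward_record is simultaneously obligatory and forbidden, violating the D-axiom.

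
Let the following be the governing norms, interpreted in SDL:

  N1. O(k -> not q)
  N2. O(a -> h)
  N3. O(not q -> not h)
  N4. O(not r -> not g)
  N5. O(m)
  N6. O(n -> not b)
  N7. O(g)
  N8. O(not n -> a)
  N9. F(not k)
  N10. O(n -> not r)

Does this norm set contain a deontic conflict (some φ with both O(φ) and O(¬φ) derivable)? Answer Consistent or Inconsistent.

From premise 7 we have O(g).
Premise 4 is O(not r -> not g); contrapositively O(g -> r). Since O(g) holds, K gives O(r).
The contrapositive of premise 10 (O(n -> not r)) is O(r -> not n), and O(r) is already established, so O(not n).
Applying K to premise 8 (O(not n -> a)) and O(not n) yields O(a).
With premise 2, O(a -> h), the K-axiom yields O(h).
Premise 3 is O(not q -> not h); contrapositively O(h -> q). Since O(h) holds, K gives O(q).
Premise 1 is O(k -> not q); contrapositively O(q -> not k). Since O(q) holds, K gives O(not k).
However, F(not k) at premise 9 amounts to O(k).
We now have both O(not k) and O(k) — k is simultaneously obligatory and forbidden, violating the D-axiom.

Inconsistent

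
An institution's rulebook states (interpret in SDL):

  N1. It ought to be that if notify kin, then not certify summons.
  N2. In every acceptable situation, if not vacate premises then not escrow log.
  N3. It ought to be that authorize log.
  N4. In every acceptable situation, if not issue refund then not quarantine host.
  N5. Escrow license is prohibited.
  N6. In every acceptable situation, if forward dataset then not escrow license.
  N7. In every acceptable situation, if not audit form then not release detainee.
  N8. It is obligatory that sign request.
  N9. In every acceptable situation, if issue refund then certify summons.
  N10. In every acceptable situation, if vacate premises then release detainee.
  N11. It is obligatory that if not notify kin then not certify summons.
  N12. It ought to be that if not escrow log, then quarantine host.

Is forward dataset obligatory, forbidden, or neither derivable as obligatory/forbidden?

Premise 6 is O(forward_dataset → ¬escrow_license); even if O(¬escrow_license) held, inferring O(forward_dataset) would be affirming the consequent — invalid.
No premise or chain of K-axiom applications forces O(forward_dataset), and none forces O(¬forward_dataset). So forward_dataset is neither obligatory nor forbidden under these norms.

Neither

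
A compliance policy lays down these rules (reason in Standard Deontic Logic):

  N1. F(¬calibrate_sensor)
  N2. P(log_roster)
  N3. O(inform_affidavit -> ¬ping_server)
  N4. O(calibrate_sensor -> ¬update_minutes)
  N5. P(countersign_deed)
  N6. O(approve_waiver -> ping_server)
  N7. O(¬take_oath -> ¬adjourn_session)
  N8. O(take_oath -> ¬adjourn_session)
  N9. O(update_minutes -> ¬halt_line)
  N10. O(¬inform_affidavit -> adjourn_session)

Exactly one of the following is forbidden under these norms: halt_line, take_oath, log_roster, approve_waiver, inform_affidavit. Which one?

By case analysis on take_oath: premise 8 gives O(take_oath -> ¬adjourn_session) and premise 7 gives O(¬take_oath -> ¬adjourn_session), so O(¬adjourn_session) either way.
The contrapositive of premise 10 (O(¬inform_affidavit -> adjourn_session)) is O(¬adjourn_session -> inform_affidavit), and O(¬adjourn_session) is already established, so O(inform_affidavit).
Applying K to premise 3 (O(inform_affidavit -> ¬ping_server)) and O(inform_affidavit) yields O(¬ping_server).
The contrapositive of premise 6 (O(approve_waiver -> ping_server)) is O(¬ping_server -> ¬approve_waiver), and O(¬ping_server) is already established, so O(¬approve_waiver).
So O(¬approve_waiver) holds, i.e. approve_waiver is forbidden. None of the other listed options is forbidden under the premises.

approve_waiver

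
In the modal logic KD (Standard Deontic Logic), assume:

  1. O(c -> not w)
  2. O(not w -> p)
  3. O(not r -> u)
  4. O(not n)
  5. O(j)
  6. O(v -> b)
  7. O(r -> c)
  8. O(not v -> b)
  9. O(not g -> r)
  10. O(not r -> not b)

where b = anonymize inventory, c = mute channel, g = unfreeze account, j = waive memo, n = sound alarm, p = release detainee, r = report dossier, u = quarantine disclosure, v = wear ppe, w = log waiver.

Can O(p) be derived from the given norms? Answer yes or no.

Premises 6 and 8 cover both cases: O(v -> b) and O(not v -> b). Since v ∨ not v is a tautology, O(b) follows.
The contrapositive of premise 10 (O(not r -> not b)) is O(b -> r), and O(b) is already established, so O(r).
Premise 7 is O(r -> c); since O(r), deontic closure gives O(c).
From O(c) and premise 1, O(c -> not w), we obtain O(not w).
Premise 2 is O(not w -> p); since O(not w), deontic closure gives O(p).
Premises 3, 4, 5, 9 do not contribute to this derivation.
So O(p) follows.

Yes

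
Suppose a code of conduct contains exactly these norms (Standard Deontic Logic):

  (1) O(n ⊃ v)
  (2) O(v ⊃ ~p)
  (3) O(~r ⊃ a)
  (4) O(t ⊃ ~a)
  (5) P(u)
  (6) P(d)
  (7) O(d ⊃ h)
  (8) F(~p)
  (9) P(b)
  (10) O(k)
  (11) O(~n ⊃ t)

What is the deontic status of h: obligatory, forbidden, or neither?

Neither

Premise 7 is O(d ⊃ h), but O(d) is not derivable from the premises (the permission P(d) asserts only ~O(~d), not O(d)), so it does not yield O(h).
No premise or chain of K-axiom applications forces O(h), and none forces O(~h). So h is neither obligatory nor forbidden under these norms.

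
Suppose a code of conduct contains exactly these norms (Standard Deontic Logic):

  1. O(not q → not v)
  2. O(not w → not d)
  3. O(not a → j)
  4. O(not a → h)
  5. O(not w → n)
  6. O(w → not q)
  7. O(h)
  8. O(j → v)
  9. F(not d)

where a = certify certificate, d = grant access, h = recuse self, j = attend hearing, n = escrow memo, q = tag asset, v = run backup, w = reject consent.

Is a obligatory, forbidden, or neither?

Obligatory

F(not d) at premise 9 means O(d).
The contrapositive of premise 2 (O(not w → not d)) is O(d → w), and O(d) is already established, so O(w).
Applying K to premise 6 (O(w → not q)) and O(w) yields O(not q).
From O(not q) and premise 1, O(not q → not v), we obtain O(not v).
The contrapositive of premise 8 (O(j → v)) is O(not v → not j), and O(not v) is already established, so O(not j).
Premise 3, O(not a → j), contraposes to O(not j → a); with O(not j) we get O(a).
Premises 4, 5, 7 do not contribute to this derivation.
Hence a is obligatory.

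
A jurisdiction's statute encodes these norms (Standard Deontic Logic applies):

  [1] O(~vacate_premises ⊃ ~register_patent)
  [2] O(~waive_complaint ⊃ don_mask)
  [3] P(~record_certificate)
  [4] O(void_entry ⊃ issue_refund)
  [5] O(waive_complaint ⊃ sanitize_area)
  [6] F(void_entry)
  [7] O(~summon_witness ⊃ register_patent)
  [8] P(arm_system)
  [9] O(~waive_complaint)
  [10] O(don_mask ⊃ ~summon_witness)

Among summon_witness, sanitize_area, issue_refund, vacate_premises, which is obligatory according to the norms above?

From premise 9 we have O(~waive_complaint).
Premise 2 is O(~waive_complaint ⊃ don_mask); since O(~waive_complaint), deontic closure gives O(don_mask).
Applying K to premise 10 (O(don_mask ⊃ ~summon_witness)) and O(don_mask) yields O(~summon_witness).
Premise 7 is O(~summon_witness ⊃ register_patent); since O(~summon_witness), deontic closure gives O(register_patent).
Premise 1 is O(~vacate_premises ⊃ ~register_patent); contrapositively O(register_patent ⊃ vacate_premises). Since O(register_patent) holds, K gives O(vacate_premises).
So O(vacate_premises) holds — vacate_premises is obligatory. None of the other listed options is made obligatory by any chain of premises.

vacate_premises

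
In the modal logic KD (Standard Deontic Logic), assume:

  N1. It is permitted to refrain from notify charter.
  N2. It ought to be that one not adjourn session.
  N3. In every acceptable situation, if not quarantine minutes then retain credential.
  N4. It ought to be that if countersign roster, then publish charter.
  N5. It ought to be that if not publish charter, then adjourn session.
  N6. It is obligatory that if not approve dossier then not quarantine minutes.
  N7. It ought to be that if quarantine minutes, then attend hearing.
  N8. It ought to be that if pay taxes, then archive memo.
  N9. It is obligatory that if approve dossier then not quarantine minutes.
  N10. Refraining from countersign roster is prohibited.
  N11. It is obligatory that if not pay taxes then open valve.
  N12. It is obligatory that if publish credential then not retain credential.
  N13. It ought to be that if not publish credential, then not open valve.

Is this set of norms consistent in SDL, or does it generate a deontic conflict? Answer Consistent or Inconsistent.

Premise 5 is O(¬publish_charter → adjourn_session), but O(¬publish_charter) is not derivable from the premises, so it does not yield O(adjourn_session).
So O(adjourn_session) is not derivable, and the apparent clash with O(¬adjourn_session) does not arise.
A world satisfying every obligation exists (e.g. adjourn_session=false, approve_dossier=false, archive_memo=true, attend_hearing=false, countersign_roster=true, notify_charter=false, open_valve=false, pay_taxes=true, publish_charter=true, publish_credential=false, quarantine_minutes=false, retain_credential=true); no atom is both obligatory and forbidden, so the set is consistent.

Consistent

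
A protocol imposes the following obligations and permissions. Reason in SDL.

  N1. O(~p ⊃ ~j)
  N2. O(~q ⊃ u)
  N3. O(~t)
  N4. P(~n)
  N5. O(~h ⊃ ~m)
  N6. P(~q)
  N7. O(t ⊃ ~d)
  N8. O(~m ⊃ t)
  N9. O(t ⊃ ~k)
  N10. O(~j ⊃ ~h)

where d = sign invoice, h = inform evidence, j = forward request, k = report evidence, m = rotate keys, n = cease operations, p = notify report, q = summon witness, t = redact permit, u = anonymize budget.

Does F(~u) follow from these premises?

Premise 2 is O(~q ⊃ u), but O(~q) is not derivable from the premises (the permission P(~q) asserts only ~O(q), not O(~q)), so it does not yield O(u).
No other premise forces O(u). An ideal world satisfying every premise can still have ~u true, so F(~u) is not derivable.

No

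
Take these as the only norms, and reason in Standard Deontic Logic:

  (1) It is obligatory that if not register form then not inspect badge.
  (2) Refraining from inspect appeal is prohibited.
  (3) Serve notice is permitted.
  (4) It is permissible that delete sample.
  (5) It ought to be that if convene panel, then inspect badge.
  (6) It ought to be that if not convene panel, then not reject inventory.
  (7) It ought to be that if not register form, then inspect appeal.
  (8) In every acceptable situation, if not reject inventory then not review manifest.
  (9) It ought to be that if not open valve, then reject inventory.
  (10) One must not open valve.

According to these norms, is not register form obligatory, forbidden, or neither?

Forbidden

Premise 10 is F(open_valve), i.e. O(¬open_valve).
With premise 9, O(¬open_valve → reject_inventory), the K-axiom yields O(reject_inventory).
The contrapositive of premise 6 (O(¬convene_panel → ¬reject_inventory)) is O(reject_inventory → convene_panel), and O(reject_inventory) is already established, so O(convene_panel).
Applying K to premise 5 (O(convene_panel → inspect_badge)) and O(convene_panel) yields O(inspect_badge).
Premise 1 is O(¬register_form → ¬inspect_badge); contrapositively O(inspect_badge → register_form). Since O(inspect_badge) holds, K gives O(register_form).
Premises 2, 3, 4, 7, 8 do not contribute to this derivation.
Thus O(register_form), which is F(¬register_form): ¬register_form is forbidden.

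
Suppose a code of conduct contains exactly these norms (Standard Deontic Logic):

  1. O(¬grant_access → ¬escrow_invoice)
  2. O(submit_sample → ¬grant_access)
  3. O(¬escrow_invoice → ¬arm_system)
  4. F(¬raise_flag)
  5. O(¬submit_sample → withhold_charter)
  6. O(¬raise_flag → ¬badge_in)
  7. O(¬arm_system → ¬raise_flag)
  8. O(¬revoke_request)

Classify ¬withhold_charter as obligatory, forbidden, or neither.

Forbidden

Premise 4 is F(¬raise_flag), i.e. O(raise_flag).
Premise 7 is O(¬arm_system → ¬raise_flag); contrapositively O(raise_flag → arm_system). Since O(raise_flag) holds, K gives O(arm_system).
Premise 3 is O(¬escrow_invoice → ¬arm_system); contrapositively O(arm_system → escrow_invoice). Since O(arm_system) holds, K gives O(escrow_invoice).
Premise 1 is O(¬grant_access → ¬escrow_invoice); contrapositively O(escrow_invoice → grant_access). Since O(escrow_invoice) holds, K gives O(grant_access).
Premise 2, O(submit_sample → ¬grant_access), contraposes to O(grant_access → ¬submit_sample); with O(grant_access) we get O(¬submit_sample).
Applying K to premise 5 (O(¬submit_sample → withhold_charter)) and O(¬submit_sample) yields O(withhold_charter).
Premises 6, 8 do not contribute to this derivation.
Thus O(withhold_charter), which is F(¬withhold_charter): ¬withhold_charter is forbidden.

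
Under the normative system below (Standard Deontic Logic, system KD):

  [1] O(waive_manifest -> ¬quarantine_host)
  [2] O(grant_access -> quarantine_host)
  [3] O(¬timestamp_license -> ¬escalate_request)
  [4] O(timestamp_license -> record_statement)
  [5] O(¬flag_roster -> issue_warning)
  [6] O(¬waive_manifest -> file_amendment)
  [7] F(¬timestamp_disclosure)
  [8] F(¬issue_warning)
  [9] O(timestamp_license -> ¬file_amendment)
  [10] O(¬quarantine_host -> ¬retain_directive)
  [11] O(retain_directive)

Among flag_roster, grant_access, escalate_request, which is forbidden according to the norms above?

From premise 11 we have O(retain_directive).
Premise 10, O(¬quarantine_host -> ¬retain_directive), contraposes to O(retain_directive -> quarantine_host); with O(retain_directive) we get O(quarantine_host).
Premise 1, O(waive_manifest -> ¬quarantine_host), contraposes to O(quarantine_host -> ¬waive_manifest); with O(quarantine_host) we get O(¬waive_manifest).
From O(¬waive_manifest) and premise 6, O(¬waive_manifest -> file_amendment), we obtain O(file_amendment).
Premise 9, O(timestamp_license -> ¬file_amendment), contraposes to O(file_amendment -> ¬timestamp_license); with O(file_amendment) we get O(¬timestamp_license).
With premise 3, O(¬timestamp_license -> ¬escalate_request), the K-axiom yields O(¬escalate_request).
So O(¬escalate_request) holds, i.e. escalate_request is forbidden. None of the other listed options is forbidden under the premises.

escalate_request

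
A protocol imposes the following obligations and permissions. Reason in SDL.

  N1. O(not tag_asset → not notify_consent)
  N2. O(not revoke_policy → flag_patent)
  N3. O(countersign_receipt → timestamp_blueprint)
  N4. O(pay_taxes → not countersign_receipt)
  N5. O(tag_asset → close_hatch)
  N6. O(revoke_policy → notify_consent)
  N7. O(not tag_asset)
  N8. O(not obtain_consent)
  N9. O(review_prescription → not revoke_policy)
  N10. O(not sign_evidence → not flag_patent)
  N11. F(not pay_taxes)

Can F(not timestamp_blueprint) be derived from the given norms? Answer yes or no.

No

Premise 3 is O(countersign_receipt → timestamp_blueprint), but O(countersign_receipt) is not derivable from the premises, so it does not yield O(timestamp_blueprint).
No other premise forces O(timestamp_blueprint). An ideal world satisfying every premise can still have not timestamp_blueprint true, so F(not timestamp_blueprint) is not derivable.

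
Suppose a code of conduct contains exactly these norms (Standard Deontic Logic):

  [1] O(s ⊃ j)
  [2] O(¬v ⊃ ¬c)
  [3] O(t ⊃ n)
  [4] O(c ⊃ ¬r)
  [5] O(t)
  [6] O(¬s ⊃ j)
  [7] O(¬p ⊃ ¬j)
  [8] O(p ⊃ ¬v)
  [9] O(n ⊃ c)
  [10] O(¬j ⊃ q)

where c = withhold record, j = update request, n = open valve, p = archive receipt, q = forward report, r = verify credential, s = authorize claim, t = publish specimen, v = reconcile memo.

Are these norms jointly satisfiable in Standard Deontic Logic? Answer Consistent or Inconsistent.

By case analysis on ¬s: premise 6 gives O(¬s ⊃ j) and premise 1 gives O(s ⊃ j), so O(j) either way.
The contrapositive of premise 7 (O(¬p ⊃ ¬j)) is O(j ⊃ p), and O(j) is already established, so O(p).
Applying K to premise 8 (O(p ⊃ ¬v)) and O(p) yields O(¬v).
With premise 2, O(¬v ⊃ ¬c), the K-axiom yields O(¬c).
The contrapositive of premise 9 (O(n ⊃ c)) is O(¬c ⊃ ¬n), and O(¬c) is already established, so O(¬n).
Premise 3, O(t ⊃ n), contraposes to O(¬n ⊃ ¬t); with O(¬n) we get O(¬t).
But premise 5 directly asserts O(t).
We now have both O(¬t) and O(t) — t is simultaneously obligatory and forbidden, violating the D-axiom.

Inconsistent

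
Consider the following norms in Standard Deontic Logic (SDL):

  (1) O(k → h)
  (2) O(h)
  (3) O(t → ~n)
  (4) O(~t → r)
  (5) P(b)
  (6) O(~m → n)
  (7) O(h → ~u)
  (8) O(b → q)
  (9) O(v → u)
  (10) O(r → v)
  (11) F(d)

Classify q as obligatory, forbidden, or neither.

Neither

Premise 8 is O(b → q), but O(b) is not derivable from the premises (the permission P(b) asserts only ~O(~b), not O(b)), so it does not yield O(q).
No premise or chain of K-axiom applications forces O(q), and none forces O(~q). So q is neither obligatory nor forbidden under these norms.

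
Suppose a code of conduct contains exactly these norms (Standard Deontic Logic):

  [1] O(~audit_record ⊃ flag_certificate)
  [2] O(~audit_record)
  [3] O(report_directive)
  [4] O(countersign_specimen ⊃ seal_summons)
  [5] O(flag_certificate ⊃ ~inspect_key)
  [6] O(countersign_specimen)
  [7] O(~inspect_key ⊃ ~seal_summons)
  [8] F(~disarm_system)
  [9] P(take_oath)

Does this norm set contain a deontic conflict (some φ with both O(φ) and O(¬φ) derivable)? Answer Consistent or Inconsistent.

From premise 6 we have O(countersign_specimen).
Premise 4 is O(countersign_specimen ⊃ seal_summons); since O(countersign_specimen), deontic closure gives O(seal_summons).
Premise 7 is O(~inspect_key ⊃ ~seal_summons); contrapositively O(seal_summons ⊃ inspect_key). Since O(seal_summons) holds, K gives O(inspect_key).
The contrapositive of premise 5 (O(flag_certificate ⊃ ~inspect_key)) is O(inspect_key ⊃ ~flag_certificate), and O(inspect_key) is already established, so O(~flag_certificate).
Premise 1 is O(~audit_record ⊃ flag_certificate); contrapositively O(~flag_certificate ⊃ audit_record). Since O(~flag_certificate) holds, K gives O(audit_record).
Yet premise 2 states O(~audit_record).
We now have both O(audit_record) and O(~audit_record) — audit_record is simultaneously obligatory and forbidden, violating the D-axiom.

Inconsistent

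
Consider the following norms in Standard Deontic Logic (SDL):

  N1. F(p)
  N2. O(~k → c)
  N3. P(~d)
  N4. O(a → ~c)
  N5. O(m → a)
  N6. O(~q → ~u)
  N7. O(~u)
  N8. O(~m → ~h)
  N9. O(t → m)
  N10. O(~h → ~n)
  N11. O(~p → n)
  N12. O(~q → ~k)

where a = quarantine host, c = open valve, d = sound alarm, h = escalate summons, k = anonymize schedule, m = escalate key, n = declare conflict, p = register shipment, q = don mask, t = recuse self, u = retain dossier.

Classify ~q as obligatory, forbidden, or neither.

F(p) at premise 1 means O(~p).
With premise 11, O(~p → n), the K-axiom yields O(n).
Premise 10, O(~h → ~n), contraposes to O(n → h); with O(n) we get O(h).
The contrapositive of premise 8 (O(~m → ~h)) is O(h → m), and O(h) is already established, so O(m).
From O(m) and premise 5, O(m → a), we obtain O(a).
With premise 4, O(a → ~c), the K-axiom yields O(~c).
Premise 2, O(~k → c), contraposes to O(~c → k); with O(~c) we get O(k).
The contrapositive of premise 12 (O(~q → ~k)) is O(k → q), and O(k) is already established, so O(q).
Premises 3, 6, 7, 9 do not contribute to this derivation.
Thus O(q), which is F(~q): ~q is forbidden.

Forbidden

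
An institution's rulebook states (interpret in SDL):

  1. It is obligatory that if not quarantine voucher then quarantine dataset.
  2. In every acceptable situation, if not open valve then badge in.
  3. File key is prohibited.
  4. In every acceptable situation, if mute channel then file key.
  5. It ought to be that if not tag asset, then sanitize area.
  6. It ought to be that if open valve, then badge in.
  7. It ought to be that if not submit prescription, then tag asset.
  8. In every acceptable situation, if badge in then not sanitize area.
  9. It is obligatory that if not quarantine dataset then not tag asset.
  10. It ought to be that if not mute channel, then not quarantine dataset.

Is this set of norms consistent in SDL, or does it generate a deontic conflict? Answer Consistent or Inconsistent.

Inconsistent

Premises 2 and 6 are O(¬open_valve → badge_in) and O(open_valve → badge_in); every ideal world satisfies ¬open_valve or open_valve, so in either case badge_in holds — hence O(badge_in).
Premise 8 is O(badge_in → ¬sanitize_area); since O(badge_in), deontic closure gives O(¬sanitize_area).
Premise 5, O(¬tag_asset → sanitize_area), contraposes to O(¬sanitize_area → tag_asset); with O(¬sanitize_area) we get O(tag_asset).
Premise 9 is O(¬quarantine_dataset → ¬tag_asset); contrapositively O(tag_asset → quarantine_dataset). Since O(tag_asset) holds, K gives O(quarantine_dataset).
The contrapositive of premise 10 (O(¬mute_channel → ¬quarantine_dataset)) is O(quarantine_dataset → mute_channel), and O(quarantine_dataset) is already established, so O(mute_channel).
Applying K to premise 4 (O(mute_channel → file_key)) and O(mute_channel) yields O(file_key).
Yet premise 3 is F(file_key), i.e. O(¬file_key).
We now have both O(file_key) and O(¬file_key) — file_key is simultaneously obligatory and forbidden, violating the D-axiom.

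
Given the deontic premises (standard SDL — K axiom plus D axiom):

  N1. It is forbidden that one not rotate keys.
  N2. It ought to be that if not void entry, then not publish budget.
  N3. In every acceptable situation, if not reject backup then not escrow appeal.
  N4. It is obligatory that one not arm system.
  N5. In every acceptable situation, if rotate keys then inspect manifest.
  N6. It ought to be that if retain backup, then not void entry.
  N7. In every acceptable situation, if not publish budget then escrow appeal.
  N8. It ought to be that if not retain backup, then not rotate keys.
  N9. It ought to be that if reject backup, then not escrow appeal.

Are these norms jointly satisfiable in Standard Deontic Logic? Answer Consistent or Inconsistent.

Premises 3 and 9 are O(¬reject_backup → ¬escrow_appeal) and O(reject_backup → ¬escrow_appeal); every ideal world satisfies ¬reject_backup or reject_backup, so in either case ¬escrow_appeal holds — hence O(¬escrow_appeal).
The contrapositive of premise 7 (O(¬publish_budget → escrow_appeal)) is O(¬escrow_appeal → publish_budget), and O(¬escrow_appeal) is already established, so O(publish_budget).
Premise 2 is O(¬void_entry → ¬publish_budget); contrapositively O(publish_budget → void_entry). Since O(publish_budget) holds, K gives O(void_entry).
Premise 6, O(retain_backup → ¬void_entry), contraposes to O(void_entry → ¬retain_backup); with O(void_entry) we get O(¬retain_backup).
Premise 8 is O(¬retain_backup → ¬rotate_keys); since O(¬retain_backup), deontic closure gives O(¬rotate_keys).
However, F(¬rotate_keys) at premise 1 amounts to O(rotate_keys).
We now have both O(¬rotate_keys) and O(rotate_keys) — rotate_keys is simultaneously obligatory and forbidden, violating the D-axiom.

Inconsistent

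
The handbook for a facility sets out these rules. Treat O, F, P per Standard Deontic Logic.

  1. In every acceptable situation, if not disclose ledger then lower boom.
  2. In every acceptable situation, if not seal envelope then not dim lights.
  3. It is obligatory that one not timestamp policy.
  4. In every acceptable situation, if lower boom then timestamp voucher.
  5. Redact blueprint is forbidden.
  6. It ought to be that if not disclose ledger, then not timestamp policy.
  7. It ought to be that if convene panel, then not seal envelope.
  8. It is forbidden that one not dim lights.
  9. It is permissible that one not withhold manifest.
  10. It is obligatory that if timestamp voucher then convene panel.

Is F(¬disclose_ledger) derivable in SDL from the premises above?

Yes

Premise 8, F(¬dim_lights), is equivalent to O(dim_lights).
Premise 2 is O(¬seal_envelope → ¬dim_lights); contrapositively O(dim_lights → seal_envelope). Since O(dim_lights) holds, K gives O(seal_envelope).
Premise 7, O(convene_panel → ¬seal_envelope), contraposes to O(seal_envelope → ¬convene_panel); with O(seal_envelope) we get O(¬convene_panel).
Premise 10, O(timestamp_voucher → convene_panel), contraposes to O(¬convene_panel → ¬timestamp_voucher); with O(¬convene_panel) we get O(¬timestamp_voucher).
Premise 4 is O(lower_boom → timestamp_voucher); contrapositively O(¬timestamp_voucher → ¬lower_boom). Since O(¬timestamp_voucher) holds, K gives O(¬lower_boom).
Premise 1 is O(¬disclose_ledger → lower_boom); contrapositively O(¬lower_boom → disclose_ledger). Since O(¬lower_boom) holds, K gives O(disclose_ledger).
Premises 3, 5, 6, 9 do not contribute to this derivation.
So O(disclose_ledger) holds, i.e. F(¬disclose_ledger). The claim follows.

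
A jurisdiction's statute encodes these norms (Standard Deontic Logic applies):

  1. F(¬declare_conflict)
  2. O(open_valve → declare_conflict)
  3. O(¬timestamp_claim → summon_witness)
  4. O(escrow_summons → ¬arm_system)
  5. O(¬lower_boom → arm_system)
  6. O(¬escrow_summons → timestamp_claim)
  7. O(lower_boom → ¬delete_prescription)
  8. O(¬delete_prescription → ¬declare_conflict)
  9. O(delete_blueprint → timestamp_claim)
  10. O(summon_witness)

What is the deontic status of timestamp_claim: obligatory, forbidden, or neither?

Obligatory

Premise 1, F(¬declare_conflict), is equivalent to O(declare_conflict).
Premise 8 is O(¬delete_prescription → ¬declare_conflict); contrapositively O(declare_conflict → delete_prescription). Since O(declare_conflict) holds, K gives O(delete_prescription).
The contrapositive of premise 7 (O(lower_boom → ¬delete_prescription)) is O(delete_prescription → ¬lower_boom), and O(delete_prescription) is already established, so O(¬lower_boom).
Premise 5 is O(¬lower_boom → arm_system); since O(¬lower_boom), deontic closure gives O(arm_system).
Premise 4 is O(escrow_summons → ¬arm_system); contrapositively O(arm_system → ¬escrow_summons). Since O(arm_system) holds, K gives O(¬escrow_summons).
Premise 6 is O(¬escrow_summons → timestamp_claim); since O(¬escrow_summons), deontic closure gives O(timestamp_claim).
Premises 2, 3, 9, 10 do not contribute to this derivation.
Hence timestamp_claim is obligatory.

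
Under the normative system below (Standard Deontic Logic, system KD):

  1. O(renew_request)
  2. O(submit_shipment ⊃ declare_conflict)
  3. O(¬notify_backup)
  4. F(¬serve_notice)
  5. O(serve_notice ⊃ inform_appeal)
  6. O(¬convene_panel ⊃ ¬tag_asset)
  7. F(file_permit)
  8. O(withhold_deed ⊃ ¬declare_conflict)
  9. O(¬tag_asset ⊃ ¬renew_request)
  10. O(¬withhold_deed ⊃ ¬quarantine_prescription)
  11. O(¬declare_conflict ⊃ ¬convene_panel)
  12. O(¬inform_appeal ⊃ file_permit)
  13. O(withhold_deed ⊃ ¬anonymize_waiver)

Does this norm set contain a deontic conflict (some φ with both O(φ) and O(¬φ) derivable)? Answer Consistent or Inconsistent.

Premise 12 is O(¬inform_appeal ⊃ file_permit), but O(¬inform_appeal) is not derivable from the premises, so it does not yield O(file_permit).
So O(file_permit) is not derivable, and the apparent clash with O(¬file_permit) does not arise.
A world satisfying every obligation exists (e.g. anonymize_waiver=false, convene_panel=true, declare_conflict=true, file_permit=false, inform_appeal=true, notify_backup=false, quarantine_prescription=false, renew_request=true, serve_notice=true, submit_shipment=false, tag_asset=true, withhold_deed=false); no atom is both obligatory and forbidden, so the set is consistent.

Consistent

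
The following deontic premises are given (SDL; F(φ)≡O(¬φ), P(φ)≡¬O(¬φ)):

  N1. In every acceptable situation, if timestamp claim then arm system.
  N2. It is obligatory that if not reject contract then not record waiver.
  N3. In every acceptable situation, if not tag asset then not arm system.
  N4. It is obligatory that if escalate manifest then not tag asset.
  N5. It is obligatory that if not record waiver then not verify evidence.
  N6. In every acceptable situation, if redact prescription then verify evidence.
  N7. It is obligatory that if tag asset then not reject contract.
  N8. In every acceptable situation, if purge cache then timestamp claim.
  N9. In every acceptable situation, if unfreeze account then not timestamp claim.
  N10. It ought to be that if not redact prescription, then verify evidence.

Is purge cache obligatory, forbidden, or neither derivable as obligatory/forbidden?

By case analysis on ¬redact_prescription: premise 10 gives O(¬redact_prescription → verify_evidence) and premise 6 gives O(redact_prescription → verify_evidence), so O(verify_evidence) either way.
Premise 5 is O(¬record_waiver → ¬verify_evidence); contrapositively O(verify_evidence → record_waiver). Since O(verify_evidence) holds, K gives O(record_waiver).
Premise 2, O(¬reject_contract → ¬record_waiver), contraposes to O(record_waiver → reject_contract); with O(record_waiver) we get O(reject_contract).
Premise 7 is O(tag_asset → ¬reject_contract); contrapositively O(reject_contract → ¬tag_asset). Since O(reject_contract) holds, K gives O(¬tag_asset).
Premise 3 is O(¬tag_asset → ¬arm_system); since O(¬tag_asset), deontic closure gives O(¬arm_system).
Premise 1 is O(timestamp_claim → arm_system); contrapositively O(¬arm_system → ¬timestamp_claim). Since O(¬arm_system) holds, K gives O(¬timestamp_claim).
Premise 8 is O(purge_cache → timestamp_claim); contrapositively O(¬timestamp_claim → ¬purge_cache). Since O(¬timestamp_claim) holds, K gives O(¬purge_cache).
Premises 4, 9 do not contribute to this derivation.
Thus O(¬purge_cache), which is F(purge_cache): purge_cache is forbidden.

Forbidden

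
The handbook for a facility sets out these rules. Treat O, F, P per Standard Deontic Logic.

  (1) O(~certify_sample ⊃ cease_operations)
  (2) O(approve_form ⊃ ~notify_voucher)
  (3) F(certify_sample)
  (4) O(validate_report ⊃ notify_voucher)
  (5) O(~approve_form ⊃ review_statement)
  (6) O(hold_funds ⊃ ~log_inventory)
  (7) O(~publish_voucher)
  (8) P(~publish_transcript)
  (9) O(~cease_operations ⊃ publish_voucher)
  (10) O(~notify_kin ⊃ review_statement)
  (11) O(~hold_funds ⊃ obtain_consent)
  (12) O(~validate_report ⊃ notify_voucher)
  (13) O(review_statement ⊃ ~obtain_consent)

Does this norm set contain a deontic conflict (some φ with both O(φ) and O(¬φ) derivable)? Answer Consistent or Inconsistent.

Premise 9 is O(~cease_operations ⊃ publish_voucher), but O(~cease_operations) is not derivable from the premises, so it does not yield O(publish_voucher).
So O(publish_voucher) is not derivable, and the apparent clash with O(~publish_voucher) does not arise.
A world satisfying every obligation exists (e.g. approve_form=false, cease_operations=true, certify_sample=false, hold_funds=true, log_inventory=false, notify_kin=false, notify_voucher=true, obtain_consent=false, publish_transcript=false, publish_voucher=false, review_statement=true, validate_report=false); no atom is both obligatory and forbidden, so the set is consistent.

Consistent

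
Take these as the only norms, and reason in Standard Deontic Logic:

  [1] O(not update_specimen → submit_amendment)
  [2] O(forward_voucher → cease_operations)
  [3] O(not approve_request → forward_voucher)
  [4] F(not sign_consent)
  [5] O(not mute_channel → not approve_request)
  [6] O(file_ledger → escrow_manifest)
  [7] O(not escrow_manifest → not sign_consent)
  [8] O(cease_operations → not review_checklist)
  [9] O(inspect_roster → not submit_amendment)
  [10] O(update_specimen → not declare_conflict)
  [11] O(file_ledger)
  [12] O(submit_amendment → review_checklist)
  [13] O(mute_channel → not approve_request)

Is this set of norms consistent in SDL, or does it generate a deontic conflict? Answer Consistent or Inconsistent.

Premise 7 is O(not escrow_manifest → not sign_consent), but O(not escrow_manifest) is not derivable from the premises, so it does not yield O(not sign_consent).
So O(not sign_consent) is not derivable, and the apparent clash with O(sign_consent) does not arise.
A world satisfying every obligation exists (e.g. approve_request=false, cease_operations=true, declare_conflict=false, escrow_manifest=true, file_ledger=true, forward_voucher=true, inspect_roster=false, mute_channel=false, review_checklist=false, sign_consent=true, submit_amendment=false, update_specimen=true); no atom is both obligatory and forbidden, so the set is consistent.

Consistent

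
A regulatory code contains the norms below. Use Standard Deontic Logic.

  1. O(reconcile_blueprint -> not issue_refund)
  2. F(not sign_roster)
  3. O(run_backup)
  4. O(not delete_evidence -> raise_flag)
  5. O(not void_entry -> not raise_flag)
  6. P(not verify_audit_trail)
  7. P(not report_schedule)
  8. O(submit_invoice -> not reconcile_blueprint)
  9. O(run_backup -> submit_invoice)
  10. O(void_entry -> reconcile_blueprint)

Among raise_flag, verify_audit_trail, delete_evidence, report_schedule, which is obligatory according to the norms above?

Premise 3 states O(run_backup) outright.
Premise 9 is O(run_backup -> submit_invoice); since O(run_backup), deontic closure gives O(submit_invoice).
From O(submit_invoice) and premise 8, O(submit_invoice -> not reconcile_blueprint), we obtain O(not reconcile_blueprint).
Premise 10 is O(void_entry -> reconcile_blueprint); contrapositively O(not reconcile_blueprint -> not void_entry). Since O(not reconcile_blueprint) holds, K gives O(not void_entry).
Applying K to premise 5 (O(not void_entry -> not raise_flag)) and O(not void_entry) yields O(not raise_flag).
Premise 4, O(not delete_evidence -> raise_flag), contraposes to O(not raise_flag -> delete_evidence); with O(not raise_flag) we get O(delete_evidence).
So O(delete_evidence) holds — delete_evidence is obligatory. None of the other listed options is made obligatory by any chain of premises.

delete_evidence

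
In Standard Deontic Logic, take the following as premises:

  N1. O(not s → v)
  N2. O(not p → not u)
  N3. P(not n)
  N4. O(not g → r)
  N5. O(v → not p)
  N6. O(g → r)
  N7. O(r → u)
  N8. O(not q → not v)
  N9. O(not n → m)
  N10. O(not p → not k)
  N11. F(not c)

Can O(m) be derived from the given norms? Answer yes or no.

No

Premise 9 is O(not n → m), but O(not n) is not derivable from the premises (the permission P(not n) asserts only not O(n), not O(not n)), so it does not yield O(m).
No other premise forces O(m). An ideal world satisfying every premise can still have m false, so O(m) is not derivable.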